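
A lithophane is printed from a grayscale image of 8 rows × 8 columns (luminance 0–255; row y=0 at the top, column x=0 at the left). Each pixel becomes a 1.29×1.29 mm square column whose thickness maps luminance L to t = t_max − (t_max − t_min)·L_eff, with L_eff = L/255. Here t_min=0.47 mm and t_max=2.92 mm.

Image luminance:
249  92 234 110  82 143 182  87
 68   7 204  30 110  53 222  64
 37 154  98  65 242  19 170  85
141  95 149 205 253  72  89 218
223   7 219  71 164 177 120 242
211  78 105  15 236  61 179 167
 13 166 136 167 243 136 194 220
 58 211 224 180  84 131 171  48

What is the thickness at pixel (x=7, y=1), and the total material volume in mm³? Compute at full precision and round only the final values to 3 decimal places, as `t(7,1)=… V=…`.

t(7,1)=2.305 V=172.112

span = t_max - t_min = 2.92 - 0.47 = 2.450
L(7,1) = 64, L_eff = 64/255 = 0.250980
t(7,1) = 2.92 - 2.450·0.250980 = 2.305
Σt over all 8·8 pixels = 263737/2550 ≈ 103.4262745
V = pitch²·Σt = 1.29²·263737/2550 = 172.112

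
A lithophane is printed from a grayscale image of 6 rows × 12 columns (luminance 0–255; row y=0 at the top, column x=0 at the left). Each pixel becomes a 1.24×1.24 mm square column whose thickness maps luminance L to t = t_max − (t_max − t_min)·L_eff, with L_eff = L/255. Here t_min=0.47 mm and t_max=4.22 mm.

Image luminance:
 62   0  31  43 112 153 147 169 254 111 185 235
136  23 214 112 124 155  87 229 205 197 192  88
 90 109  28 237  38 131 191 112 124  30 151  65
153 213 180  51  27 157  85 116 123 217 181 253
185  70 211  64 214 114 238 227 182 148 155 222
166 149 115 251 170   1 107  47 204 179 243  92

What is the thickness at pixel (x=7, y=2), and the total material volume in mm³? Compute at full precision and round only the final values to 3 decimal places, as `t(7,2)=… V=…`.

span = t_max - t_min = 4.22 - 0.47 = 3.750
L(7,2) = 112, L_eff = 112/255 = 0.439216
t(7,2) = 4.22 - 3.750·0.439216 = 2.573
Σt over all 6·12 pixels = 66132/425 ≈ 155.6047059
V = pitch²·Σt = 1.24²·66132/425 = 239.258

t(7,2)=2.573 V=239.258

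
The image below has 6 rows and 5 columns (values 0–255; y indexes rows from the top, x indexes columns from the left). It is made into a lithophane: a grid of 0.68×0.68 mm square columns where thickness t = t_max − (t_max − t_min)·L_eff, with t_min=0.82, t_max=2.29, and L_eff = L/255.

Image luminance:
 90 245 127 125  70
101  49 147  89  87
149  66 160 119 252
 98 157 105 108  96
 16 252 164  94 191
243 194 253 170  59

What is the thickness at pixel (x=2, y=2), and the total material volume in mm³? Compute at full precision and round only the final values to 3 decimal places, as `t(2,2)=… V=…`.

span = t_max - t_min = 2.29 - 0.82 = 1.470
L(2,2) = 160, L_eff = 160/255 = 0.627451
t(2,2) = 2.29 - 1.470·0.627451 = 1.368
Σt over all 6·5 pixels = 192113/4250 ≈ 45.2030588
V = pitch²·Σt = 0.68²·192113/4250 = 20.902

t(2,2)=1.368 V=20.902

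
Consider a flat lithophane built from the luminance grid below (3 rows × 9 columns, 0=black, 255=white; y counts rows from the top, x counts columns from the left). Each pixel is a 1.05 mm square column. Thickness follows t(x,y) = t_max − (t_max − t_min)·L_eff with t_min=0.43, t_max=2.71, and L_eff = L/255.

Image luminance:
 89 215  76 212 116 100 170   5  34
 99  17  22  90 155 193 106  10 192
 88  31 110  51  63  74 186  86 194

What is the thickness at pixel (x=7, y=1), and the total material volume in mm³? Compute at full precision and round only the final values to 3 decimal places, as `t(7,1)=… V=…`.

t(7,1)=2.621 V=53.226

span = t_max - t_min = 2.71 - 0.43 = 2.280
L(7,1) = 10, L_eff = 10/255 = 0.039216
t(7,1) = 2.71 - 2.280·0.039216 = 2.621
Σt over all 3·9 pixels = 410361/8500 ≈ 48.2777647
V = pitch²·Σt = 1.05²·410361/8500 = 53.226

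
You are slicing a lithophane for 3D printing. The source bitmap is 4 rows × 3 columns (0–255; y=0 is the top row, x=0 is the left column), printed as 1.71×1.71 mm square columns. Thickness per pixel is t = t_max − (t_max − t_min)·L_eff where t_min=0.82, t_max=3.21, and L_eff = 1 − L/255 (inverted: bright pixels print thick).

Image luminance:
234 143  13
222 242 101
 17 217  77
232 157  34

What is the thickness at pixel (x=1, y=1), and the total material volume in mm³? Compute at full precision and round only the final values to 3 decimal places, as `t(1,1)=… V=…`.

t(1,1)=3.088 V=75.062

span = t_max - t_min = 3.21 - 0.82 = 2.390
L(1,1) = 242, L_eff = 1 - 242/255 = 0.050980 (inverted)
t(1,1) = 3.21 - 2.390·0.050980 = 3.088
Σt over all 4·3 pixels = 218197/8500 ≈ 25.6702353
V = pitch²·Σt = 1.71²·218197/8500 = 75.062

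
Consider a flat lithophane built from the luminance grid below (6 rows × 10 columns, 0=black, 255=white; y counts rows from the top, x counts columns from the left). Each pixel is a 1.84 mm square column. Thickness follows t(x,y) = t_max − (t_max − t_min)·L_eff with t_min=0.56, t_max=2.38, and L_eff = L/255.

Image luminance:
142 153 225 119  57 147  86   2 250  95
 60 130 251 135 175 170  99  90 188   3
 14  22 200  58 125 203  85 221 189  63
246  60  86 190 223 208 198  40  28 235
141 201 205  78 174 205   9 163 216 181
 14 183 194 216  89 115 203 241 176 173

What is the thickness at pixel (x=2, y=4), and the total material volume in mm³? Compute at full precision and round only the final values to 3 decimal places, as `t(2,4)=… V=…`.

t(2,4)=0.917 V=279.327

span = t_max - t_min = 2.38 - 0.56 = 1.820
L(2,4) = 205, L_eff = 205/255 = 0.803922
t(2,4) = 2.38 - 1.820·0.803922 = 0.917
Σt over all 6·10 pixels = 175322/2125 ≈ 82.5044706
V = pitch²·Σt = 1.84²·175322/2125 = 279.327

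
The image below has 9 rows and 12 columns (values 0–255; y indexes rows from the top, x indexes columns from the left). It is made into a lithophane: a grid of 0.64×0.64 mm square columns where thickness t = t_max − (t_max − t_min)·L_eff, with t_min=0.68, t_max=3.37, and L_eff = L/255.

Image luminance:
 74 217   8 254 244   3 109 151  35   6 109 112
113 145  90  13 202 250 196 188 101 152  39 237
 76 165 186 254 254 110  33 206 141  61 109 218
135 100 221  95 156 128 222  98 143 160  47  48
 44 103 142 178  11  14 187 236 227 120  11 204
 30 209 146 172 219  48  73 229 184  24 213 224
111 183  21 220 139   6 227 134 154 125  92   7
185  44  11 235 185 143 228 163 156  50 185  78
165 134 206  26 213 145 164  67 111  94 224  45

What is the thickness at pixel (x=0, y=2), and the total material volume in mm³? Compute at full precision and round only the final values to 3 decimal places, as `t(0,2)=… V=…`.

t(0,2)=2.568 V=87.125

span = t_max - t_min = 3.37 - 0.68 = 2.690
L(0,2) = 76, L_eff = 76/255 = 0.298039
t(0,2) = 3.37 - 2.690·0.298039 = 2.568
Σt over all 9·12 pixels = 2712029/12750 ≈ 212.7081569
V = pitch²·Σt = 0.64²·2712029/12750 = 87.125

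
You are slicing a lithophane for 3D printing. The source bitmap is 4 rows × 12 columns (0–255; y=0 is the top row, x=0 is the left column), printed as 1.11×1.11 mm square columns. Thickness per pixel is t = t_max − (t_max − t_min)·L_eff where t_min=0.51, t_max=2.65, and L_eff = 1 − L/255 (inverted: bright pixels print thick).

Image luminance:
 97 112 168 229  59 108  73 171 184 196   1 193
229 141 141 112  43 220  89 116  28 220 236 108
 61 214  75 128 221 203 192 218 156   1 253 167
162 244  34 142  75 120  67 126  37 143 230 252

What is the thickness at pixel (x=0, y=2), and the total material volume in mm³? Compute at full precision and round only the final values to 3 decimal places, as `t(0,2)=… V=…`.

span = t_max - t_min = 2.65 - 0.51 = 2.140
L(0,2) = 61, L_eff = 1 - 61/255 = 0.760784 (inverted)
t(0,2) = 2.65 - 2.140·0.760784 = 1.022
Σt over all 4·12 pixels = 69279/850 ≈ 81.5047059
V = pitch²·Σt = 1.11²·69279/850 = 100.422

t(0,2)=1.022 V=100.422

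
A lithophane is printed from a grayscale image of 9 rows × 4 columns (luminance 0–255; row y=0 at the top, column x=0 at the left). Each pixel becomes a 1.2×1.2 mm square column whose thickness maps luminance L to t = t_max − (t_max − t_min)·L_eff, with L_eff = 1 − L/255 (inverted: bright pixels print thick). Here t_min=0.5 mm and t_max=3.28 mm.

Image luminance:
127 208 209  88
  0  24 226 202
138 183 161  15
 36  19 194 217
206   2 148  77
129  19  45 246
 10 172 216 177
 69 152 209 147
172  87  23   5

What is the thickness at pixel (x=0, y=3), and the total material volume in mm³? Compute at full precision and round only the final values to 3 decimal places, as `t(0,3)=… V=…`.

span = t_max - t_min = 3.28 - 0.5 = 2.780
L(0,3) = 36, L_eff = 1 - 36/255 = 0.858824 (inverted)
t(0,3) = 3.28 - 2.780·0.858824 = 0.892
Σt over all 9·4 pixels = 417631/6375 ≈ 65.5107451
V = pitch²·Σt = 1.2²·417631/6375 = 94.335

t(0,3)=0.892 V=94.335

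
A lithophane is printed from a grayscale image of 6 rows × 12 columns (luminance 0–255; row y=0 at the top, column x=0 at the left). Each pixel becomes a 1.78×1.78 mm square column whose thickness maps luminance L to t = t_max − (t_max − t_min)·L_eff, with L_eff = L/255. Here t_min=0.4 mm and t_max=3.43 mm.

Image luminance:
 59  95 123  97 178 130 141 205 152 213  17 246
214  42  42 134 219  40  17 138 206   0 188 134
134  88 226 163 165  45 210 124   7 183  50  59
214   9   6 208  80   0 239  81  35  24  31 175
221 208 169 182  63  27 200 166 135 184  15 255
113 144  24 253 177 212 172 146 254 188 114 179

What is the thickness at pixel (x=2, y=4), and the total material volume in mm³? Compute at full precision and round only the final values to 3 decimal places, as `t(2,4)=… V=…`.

t(2,4)=1.422 V=429.066

span = t_max - t_min = 3.43 - 0.4 = 3.030
L(2,4) = 169, L_eff = 169/255 = 0.662745
t(2,4) = 3.43 - 3.030·0.662745 = 1.422
Σt over all 6·12 pixels = 1151073/8500 ≈ 135.4203529
V = pitch²·Σt = 1.78²·1151073/8500 = 429.066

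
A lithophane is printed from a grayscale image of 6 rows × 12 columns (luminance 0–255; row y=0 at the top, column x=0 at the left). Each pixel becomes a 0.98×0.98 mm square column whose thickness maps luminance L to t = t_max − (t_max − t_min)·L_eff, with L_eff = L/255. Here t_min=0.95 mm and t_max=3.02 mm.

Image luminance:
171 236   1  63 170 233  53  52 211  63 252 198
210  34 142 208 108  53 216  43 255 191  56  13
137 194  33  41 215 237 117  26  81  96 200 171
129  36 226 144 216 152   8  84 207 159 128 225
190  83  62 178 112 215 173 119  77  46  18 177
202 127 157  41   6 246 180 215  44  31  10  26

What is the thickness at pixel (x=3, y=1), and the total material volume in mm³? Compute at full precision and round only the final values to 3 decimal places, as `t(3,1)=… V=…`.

span = t_max - t_min = 3.02 - 0.95 = 2.070
L(3,1) = 208, L_eff = 208/255 = 0.815686
t(3,1) = 3.02 - 2.070·0.815686 = 1.332
Σt over all 6·12 pixels = 1211439/8500 ≈ 142.5222353
V = pitch²·Σt = 0.98²·1211439/8500 = 136.878

t(3,1)=1.332 V=136.878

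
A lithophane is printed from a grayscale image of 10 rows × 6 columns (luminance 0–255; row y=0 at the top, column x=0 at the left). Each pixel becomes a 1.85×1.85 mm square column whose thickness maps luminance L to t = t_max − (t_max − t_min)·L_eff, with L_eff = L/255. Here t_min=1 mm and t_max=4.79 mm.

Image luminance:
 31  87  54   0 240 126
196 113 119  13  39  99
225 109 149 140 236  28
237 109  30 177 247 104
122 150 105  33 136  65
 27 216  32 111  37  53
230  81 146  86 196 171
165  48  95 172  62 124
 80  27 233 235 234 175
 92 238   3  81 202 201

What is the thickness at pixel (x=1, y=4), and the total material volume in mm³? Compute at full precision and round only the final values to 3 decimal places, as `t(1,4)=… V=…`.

span = t_max - t_min = 4.79 - 1 = 3.790
L(1,4) = 150, L_eff = 150/255 = 0.588235
t(1,4) = 4.79 - 3.790·0.588235 = 2.561
Σt over all 10·6 pixels = 1133678/6375 ≈ 177.8318431
V = pitch²·Σt = 1.85²·1133678/6375 = 608.629

t(1,4)=2.561 V=608.629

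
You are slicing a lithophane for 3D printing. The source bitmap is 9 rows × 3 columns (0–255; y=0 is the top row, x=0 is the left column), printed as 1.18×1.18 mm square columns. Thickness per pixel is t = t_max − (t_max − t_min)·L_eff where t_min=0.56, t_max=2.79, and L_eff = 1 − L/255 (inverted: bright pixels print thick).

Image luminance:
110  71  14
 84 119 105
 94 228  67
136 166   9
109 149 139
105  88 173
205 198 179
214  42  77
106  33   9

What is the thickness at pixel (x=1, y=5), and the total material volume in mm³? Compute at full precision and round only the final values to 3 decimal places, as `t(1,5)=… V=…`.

span = t_max - t_min = 2.79 - 0.56 = 2.230
L(1,5) = 88, L_eff = 1 - 88/255 = 0.654902 (inverted)
t(1,5) = 2.79 - 2.230·0.654902 = 1.330
Σt over all 9·3 pixels = 1061027/25500 ≈ 41.6089020
V = pitch²·Σt = 1.18²·1061027/25500 = 57.936

t(1,5)=1.330 V=57.936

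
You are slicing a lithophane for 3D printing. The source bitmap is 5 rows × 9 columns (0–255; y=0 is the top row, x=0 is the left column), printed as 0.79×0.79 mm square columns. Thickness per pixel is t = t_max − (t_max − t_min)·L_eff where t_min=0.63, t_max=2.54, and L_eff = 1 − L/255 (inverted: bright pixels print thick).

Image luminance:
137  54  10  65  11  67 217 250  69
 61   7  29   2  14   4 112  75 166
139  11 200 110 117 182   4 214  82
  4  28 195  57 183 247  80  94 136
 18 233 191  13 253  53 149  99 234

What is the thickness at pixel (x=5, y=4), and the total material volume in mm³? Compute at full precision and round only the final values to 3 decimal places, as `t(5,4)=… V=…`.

t(5,4)=1.027 V=39.552

span = t_max - t_min = 2.54 - 0.63 = 1.910
L(5,4) = 53, L_eff = 1 - 53/255 = 0.792157 (inverted)
t(5,4) = 2.54 - 1.910·0.792157 = 1.027
Σt over all 5·9 pixels = 1616041/25500 ≈ 63.3741569
V = pitch²·Σt = 0.79²·1616041/25500 = 39.552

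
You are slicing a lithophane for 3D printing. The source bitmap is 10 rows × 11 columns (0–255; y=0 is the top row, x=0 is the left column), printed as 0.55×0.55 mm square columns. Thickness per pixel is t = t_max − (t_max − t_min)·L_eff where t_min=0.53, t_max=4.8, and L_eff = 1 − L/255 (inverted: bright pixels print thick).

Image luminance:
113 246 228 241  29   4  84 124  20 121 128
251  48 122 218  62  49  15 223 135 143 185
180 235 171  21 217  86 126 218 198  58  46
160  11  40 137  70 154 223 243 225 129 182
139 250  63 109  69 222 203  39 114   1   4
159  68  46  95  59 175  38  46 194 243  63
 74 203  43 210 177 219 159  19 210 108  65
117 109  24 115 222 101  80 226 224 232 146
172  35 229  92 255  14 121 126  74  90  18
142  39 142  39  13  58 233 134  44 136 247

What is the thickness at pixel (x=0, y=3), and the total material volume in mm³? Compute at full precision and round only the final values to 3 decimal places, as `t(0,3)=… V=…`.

t(0,3)=3.209 V=87.812

span = t_max - t_min = 4.8 - 0.53 = 4.270
L(0,3) = 160, L_eff = 1 - 160/255 = 0.372549 (inverted)
t(0,3) = 4.8 - 4.270·0.372549 = 3.209
Σt over all 10·11 pixels = 616859/2125 ≈ 290.2865882
V = pitch²·Σt = 0.55²·616859/2125 = 87.812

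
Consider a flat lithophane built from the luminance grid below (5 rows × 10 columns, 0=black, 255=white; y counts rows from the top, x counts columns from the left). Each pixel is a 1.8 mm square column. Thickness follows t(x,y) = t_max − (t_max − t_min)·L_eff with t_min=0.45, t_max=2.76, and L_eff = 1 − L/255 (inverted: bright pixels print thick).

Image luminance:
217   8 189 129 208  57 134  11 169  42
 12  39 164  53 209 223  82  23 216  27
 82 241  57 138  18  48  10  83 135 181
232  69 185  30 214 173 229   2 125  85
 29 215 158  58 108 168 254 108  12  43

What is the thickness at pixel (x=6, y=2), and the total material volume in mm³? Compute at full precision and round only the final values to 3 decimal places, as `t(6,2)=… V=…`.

t(6,2)=0.541 V=240.257

span = t_max - t_min = 2.76 - 0.45 = 2.310
L(6,2) = 10, L_eff = 1 - 10/255 = 0.960784 (inverted)
t(6,2) = 2.76 - 2.310·0.960784 = 0.541
Σt over all 5·10 pixels = 157576/2125 ≈ 74.1534118
V = pitch²·Σt = 1.8²·157576/2125 = 240.257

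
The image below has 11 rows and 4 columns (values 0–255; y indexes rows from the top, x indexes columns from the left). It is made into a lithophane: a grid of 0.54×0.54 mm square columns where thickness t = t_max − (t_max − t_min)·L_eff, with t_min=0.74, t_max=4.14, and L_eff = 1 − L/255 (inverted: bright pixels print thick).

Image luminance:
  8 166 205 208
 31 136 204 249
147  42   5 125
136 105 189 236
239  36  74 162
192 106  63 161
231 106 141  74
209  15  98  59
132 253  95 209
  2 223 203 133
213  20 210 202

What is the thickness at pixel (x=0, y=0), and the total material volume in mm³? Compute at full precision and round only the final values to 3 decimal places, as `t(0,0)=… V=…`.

span = t_max - t_min = 4.14 - 0.74 = 3.400
L(0,0) = 8, L_eff = 1 - 8/255 = 0.968627 (inverted)
t(0,0) = 4.14 - 3.400·0.968627 = 0.847
Σt over all 11·4 pixels = 1699/15 ≈ 113.2666667
V = pitch²·Σt = 0.54²·1699/15 = 33.029

t(0,0)=0.847 V=33.029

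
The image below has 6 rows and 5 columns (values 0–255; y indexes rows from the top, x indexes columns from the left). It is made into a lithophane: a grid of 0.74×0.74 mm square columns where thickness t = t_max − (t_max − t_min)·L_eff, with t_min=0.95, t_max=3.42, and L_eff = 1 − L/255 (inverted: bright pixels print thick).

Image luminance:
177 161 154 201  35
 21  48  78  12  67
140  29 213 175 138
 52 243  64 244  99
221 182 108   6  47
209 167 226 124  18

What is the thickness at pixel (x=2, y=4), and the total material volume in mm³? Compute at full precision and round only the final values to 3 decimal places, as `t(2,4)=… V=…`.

t(2,4)=1.996 V=35.015

span = t_max - t_min = 3.42 - 0.95 = 2.470
L(2,4) = 108, L_eff = 1 - 108/255 = 0.576471 (inverted)
t(2,4) = 3.42 - 2.470·0.576471 = 1.996
Σt over all 6·5 pixels = 1630523/25500 ≈ 63.9420784
V = pitch²·Σt = 0.74²·1630523/25500 = 35.015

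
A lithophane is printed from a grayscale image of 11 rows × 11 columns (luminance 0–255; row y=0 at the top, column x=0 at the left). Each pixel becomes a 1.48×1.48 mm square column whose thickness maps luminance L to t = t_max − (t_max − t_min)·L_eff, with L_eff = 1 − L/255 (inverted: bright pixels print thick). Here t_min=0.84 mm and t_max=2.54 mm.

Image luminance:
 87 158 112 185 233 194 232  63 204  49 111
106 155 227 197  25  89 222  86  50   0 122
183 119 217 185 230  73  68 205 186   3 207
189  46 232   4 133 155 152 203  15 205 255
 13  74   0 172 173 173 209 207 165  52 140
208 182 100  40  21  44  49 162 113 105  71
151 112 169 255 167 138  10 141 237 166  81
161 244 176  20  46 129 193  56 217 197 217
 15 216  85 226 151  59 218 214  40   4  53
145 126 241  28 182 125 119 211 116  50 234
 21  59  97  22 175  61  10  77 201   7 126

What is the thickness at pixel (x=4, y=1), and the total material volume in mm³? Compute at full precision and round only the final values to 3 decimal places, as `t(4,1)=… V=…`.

t(4,1)=1.007 V=451.047

span = t_max - t_min = 2.54 - 0.84 = 1.700
L(4,1) = 25, L_eff = 1 - 25/255 = 0.901961 (inverted)
t(4,1) = 2.54 - 1.700·0.901961 = 1.007
Σt over all 11·11 pixels = 205.92
V = pitch²·Σt = 1.48²·205.92 = 451.047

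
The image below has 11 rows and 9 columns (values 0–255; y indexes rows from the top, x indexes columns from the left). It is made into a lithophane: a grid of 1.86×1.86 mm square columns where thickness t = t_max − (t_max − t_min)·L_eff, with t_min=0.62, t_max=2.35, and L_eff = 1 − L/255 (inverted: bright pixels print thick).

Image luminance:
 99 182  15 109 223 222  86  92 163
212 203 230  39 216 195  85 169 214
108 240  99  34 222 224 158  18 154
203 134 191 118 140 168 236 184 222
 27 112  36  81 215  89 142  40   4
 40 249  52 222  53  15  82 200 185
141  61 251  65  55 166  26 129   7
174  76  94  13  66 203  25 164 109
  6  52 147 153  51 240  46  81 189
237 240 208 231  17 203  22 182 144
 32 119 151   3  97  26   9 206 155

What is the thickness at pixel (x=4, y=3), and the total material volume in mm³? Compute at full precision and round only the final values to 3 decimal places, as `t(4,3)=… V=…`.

t(4,3)=1.570 V=506.278

span = t_max - t_min = 2.35 - 0.62 = 1.730
L(4,3) = 140, L_eff = 1 - 140/255 = 0.450980 (inverted)
t(4,3) = 2.35 - 1.730·0.450980 = 1.570
Σt over all 11·9 pixels = 3731669/25500 ≈ 146.3399608
V = pitch²·Σt = 1.86²·3731669/25500 = 506.278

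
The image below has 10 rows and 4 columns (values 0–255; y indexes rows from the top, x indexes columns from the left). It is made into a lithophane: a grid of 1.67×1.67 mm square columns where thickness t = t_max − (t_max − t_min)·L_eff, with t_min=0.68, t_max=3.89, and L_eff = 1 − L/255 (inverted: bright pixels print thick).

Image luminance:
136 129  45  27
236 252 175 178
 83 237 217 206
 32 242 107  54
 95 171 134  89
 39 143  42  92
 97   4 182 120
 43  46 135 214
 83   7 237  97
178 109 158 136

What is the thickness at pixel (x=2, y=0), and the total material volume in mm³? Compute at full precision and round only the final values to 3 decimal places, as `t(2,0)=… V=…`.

span = t_max - t_min = 3.89 - 0.68 = 3.210
L(2,0) = 45, L_eff = 1 - 45/255 = 0.823529 (inverted)
t(2,0) = 3.89 - 3.210·0.823529 = 1.246
Σt over all 10·4 pixels = 766949/8500 ≈ 90.2292941
V = pitch²·Σt = 1.67²·766949/8500 = 251.640

t(2,0)=1.246 V=251.640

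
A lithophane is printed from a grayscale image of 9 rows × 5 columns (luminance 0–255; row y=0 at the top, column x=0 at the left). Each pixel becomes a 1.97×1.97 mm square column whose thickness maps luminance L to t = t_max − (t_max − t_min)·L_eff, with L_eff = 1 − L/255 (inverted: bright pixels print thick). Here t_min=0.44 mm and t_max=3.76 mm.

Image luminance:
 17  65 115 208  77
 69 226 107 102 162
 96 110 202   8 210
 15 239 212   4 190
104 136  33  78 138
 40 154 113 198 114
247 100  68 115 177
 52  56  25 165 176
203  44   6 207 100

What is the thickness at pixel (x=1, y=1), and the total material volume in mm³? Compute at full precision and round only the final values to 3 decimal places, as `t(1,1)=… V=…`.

span = t_max - t_min = 3.76 - 0.44 = 3.320
L(1,1) = 226, L_eff = 1 - 226/255 = 0.113725 (inverted)
t(1,1) = 3.76 - 3.320·0.113725 = 3.382
Σt over all 9·5 pixels = 188238/2125 ≈ 88.5825882
V = pitch²·Σt = 1.97²·188238/2125 = 343.780

t(1,1)=3.382 V=343.780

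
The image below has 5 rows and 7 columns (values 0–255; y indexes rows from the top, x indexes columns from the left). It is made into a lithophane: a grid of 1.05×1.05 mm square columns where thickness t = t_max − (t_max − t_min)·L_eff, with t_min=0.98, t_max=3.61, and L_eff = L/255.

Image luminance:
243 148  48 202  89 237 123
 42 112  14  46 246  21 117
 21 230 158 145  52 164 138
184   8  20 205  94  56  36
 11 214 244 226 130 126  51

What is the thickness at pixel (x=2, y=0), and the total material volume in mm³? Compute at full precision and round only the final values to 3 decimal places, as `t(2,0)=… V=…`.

t(2,0)=3.115 V=91.532

span = t_max - t_min = 3.61 - 0.98 = 2.630
L(2,0) = 48, L_eff = 48/255 = 0.188235
t(2,0) = 3.61 - 2.630·0.188235 = 3.115
Σt over all 5·7 pixels = 1058531/12750 ≈ 83.0220392
V = pitch²·Σt = 1.05²·1058531/12750 = 91.532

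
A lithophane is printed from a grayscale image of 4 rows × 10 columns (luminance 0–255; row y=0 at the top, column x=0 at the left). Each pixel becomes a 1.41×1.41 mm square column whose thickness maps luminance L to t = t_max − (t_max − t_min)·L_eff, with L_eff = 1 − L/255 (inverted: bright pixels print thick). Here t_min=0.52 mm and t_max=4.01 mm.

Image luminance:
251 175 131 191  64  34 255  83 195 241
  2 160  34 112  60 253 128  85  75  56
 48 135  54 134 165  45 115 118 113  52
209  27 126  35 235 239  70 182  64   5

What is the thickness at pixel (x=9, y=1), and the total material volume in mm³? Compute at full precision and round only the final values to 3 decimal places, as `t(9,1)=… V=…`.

span = t_max - t_min = 4.01 - 0.52 = 3.490
L(9,1) = 56, L_eff = 1 - 56/255 = 0.780392 (inverted)
t(9,1) = 4.01 - 3.490·0.780392 = 1.286
Σt over all 4·10 pixels = 547561/6375 ≈ 85.8919216
V = pitch²·Σt = 1.41²·547561/6375 = 170.762

t(9,1)=1.286 V=170.762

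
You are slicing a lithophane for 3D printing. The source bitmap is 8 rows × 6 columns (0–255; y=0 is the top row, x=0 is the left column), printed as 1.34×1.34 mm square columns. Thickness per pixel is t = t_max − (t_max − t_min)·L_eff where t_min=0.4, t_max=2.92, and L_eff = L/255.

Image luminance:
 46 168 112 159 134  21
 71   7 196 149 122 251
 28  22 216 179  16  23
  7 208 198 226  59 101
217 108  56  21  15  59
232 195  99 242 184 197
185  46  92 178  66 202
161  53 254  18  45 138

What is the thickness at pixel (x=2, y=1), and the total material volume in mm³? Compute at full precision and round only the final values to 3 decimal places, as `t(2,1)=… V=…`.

span = t_max - t_min = 2.92 - 0.4 = 2.520
L(2,1) = 196, L_eff = 196/255 = 0.768627
t(2,1) = 2.92 - 2.520·0.768627 = 0.983
Σt over all 8·6 pixels = 176418/2125 ≈ 83.0202353
V = pitch²·Σt = 1.34²·176418/2125 = 149.071

t(2,1)=0.983 V=149.071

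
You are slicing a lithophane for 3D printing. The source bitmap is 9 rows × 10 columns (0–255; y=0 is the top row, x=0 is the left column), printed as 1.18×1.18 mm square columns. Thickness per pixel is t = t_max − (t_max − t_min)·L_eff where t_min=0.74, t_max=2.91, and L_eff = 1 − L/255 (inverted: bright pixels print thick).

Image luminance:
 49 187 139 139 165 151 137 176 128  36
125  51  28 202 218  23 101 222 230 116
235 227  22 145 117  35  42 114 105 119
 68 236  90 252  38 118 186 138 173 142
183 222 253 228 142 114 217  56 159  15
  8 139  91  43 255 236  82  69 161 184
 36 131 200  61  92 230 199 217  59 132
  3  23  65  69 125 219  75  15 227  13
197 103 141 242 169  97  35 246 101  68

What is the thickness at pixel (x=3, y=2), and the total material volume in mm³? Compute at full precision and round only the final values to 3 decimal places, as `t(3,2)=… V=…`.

t(3,2)=1.974 V=231.036

span = t_max - t_min = 2.91 - 0.74 = 2.170
L(3,2) = 145, L_eff = 1 - 145/255 = 0.431373 (inverted)
t(3,2) = 2.91 - 2.170·0.431373 = 1.974
Σt over all 9·10 pixels = 1057781/6375 ≈ 165.9264314
V = pitch²·Σt = 1.18²·1057781/6375 = 231.036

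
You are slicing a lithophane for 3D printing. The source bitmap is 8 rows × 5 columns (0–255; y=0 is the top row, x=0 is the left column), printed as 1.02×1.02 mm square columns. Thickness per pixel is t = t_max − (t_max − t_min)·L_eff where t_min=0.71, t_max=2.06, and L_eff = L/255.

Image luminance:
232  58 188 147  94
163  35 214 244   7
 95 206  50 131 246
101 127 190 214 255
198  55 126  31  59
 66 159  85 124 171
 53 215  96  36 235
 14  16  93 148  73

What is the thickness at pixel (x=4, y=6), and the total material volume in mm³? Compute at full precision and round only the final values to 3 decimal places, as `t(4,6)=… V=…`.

span = t_max - t_min = 2.06 - 0.71 = 1.350
L(4,6) = 235, L_eff = 235/255 = 0.921569
t(4,6) = 2.06 - 1.350·0.921569 = 0.816
Σt over all 8·5 pixels = 9463/170 ≈ 55.6647059
V = pitch²·Σt = 1.02²·9463/170 = 57.914

t(4,6)=0.816 V=57.914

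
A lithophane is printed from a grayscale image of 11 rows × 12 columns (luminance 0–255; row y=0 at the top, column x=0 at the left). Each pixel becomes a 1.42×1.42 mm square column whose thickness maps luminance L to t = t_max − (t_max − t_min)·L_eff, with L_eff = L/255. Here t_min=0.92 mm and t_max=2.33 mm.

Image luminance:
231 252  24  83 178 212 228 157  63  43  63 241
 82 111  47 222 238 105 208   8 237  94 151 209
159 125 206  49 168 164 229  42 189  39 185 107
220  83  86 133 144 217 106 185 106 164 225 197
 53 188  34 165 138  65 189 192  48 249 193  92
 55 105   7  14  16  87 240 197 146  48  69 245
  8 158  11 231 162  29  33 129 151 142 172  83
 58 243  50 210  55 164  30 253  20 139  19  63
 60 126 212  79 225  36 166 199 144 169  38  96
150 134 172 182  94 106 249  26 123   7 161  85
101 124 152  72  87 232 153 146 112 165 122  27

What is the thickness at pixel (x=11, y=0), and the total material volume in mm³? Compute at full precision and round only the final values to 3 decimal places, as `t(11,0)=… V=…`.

t(11,0)=0.997 V=430.678

span = t_max - t_min = 2.33 - 0.92 = 1.410
L(11,0) = 241, L_eff = 241/255 = 0.945098
t(11,0) = 2.33 - 1.410·0.945098 = 0.997
Σt over all 11·12 pixels = 363099/1700 ≈ 213.5876471
V = pitch²·Σt = 1.42²·363099/1700 = 430.678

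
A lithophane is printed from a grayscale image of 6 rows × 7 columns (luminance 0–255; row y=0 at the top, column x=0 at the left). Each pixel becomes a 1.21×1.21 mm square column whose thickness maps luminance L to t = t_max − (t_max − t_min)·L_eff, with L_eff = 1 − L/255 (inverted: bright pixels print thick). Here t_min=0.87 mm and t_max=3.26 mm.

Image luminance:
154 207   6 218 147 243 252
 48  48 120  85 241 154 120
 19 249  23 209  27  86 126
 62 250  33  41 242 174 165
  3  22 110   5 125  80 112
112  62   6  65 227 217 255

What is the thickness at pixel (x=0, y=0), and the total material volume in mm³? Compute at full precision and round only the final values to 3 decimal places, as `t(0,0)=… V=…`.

span = t_max - t_min = 3.26 - 0.87 = 2.390
L(0,0) = 154, L_eff = 1 - 154/255 = 0.396078 (inverted)
t(0,0) = 3.26 - 2.390·0.396078 = 2.313
Σt over all 6·7 pixels = 108131/1275 ≈ 84.8086275
V = pitch²·Σt = 1.21²·108131/1275 = 124.168

t(0,0)=2.313 V=124.168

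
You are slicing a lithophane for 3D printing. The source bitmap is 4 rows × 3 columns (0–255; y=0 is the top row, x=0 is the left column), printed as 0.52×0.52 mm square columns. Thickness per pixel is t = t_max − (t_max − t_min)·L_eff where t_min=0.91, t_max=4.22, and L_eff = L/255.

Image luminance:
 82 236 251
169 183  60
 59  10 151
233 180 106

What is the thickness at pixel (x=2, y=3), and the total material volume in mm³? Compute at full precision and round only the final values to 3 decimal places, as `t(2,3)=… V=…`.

span = t_max - t_min = 4.22 - 0.91 = 3.310
L(2,3) = 106, L_eff = 106/255 = 0.415686
t(2,3) = 4.22 - 3.310·0.415686 = 2.844
Σt over all 4·3 pixels = 1444/51 ≈ 28.3137255
V = pitch²·Σt = 0.52²·1444/51 = 7.656

t(2,3)=2.844 V=7.656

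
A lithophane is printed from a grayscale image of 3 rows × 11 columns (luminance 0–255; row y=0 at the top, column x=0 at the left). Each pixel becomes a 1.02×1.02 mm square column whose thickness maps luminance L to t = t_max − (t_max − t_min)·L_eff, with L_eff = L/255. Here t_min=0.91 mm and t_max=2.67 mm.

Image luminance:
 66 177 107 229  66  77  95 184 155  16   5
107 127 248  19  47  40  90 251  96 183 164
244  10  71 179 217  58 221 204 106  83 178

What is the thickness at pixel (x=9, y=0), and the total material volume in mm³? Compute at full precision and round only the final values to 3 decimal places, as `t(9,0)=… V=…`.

span = t_max - t_min = 2.67 - 0.91 = 1.760
L(9,0) = 16, L_eff = 16/255 = 0.062745
t(9,0) = 2.67 - 1.760·0.062745 = 2.560
Σt over all 3·11 pixels = 304337/5100 ≈ 59.6739216
V = pitch²·Σt = 1.02²·304337/5100 = 62.085

t(9,0)=2.560 V=62.085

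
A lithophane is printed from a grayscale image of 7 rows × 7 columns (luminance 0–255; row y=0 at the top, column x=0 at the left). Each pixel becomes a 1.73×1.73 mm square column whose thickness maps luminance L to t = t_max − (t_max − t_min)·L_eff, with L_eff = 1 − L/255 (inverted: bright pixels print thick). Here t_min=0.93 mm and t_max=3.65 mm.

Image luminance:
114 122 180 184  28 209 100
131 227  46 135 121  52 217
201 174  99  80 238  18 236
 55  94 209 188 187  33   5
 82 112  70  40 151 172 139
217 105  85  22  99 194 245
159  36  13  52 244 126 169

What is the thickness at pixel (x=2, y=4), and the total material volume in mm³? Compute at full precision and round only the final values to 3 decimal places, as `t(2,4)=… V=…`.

span = t_max - t_min = 3.65 - 0.93 = 2.720
L(2,4) = 70, L_eff = 1 - 70/255 = 0.725490 (inverted)
t(2,4) = 3.65 - 2.720·0.725490 = 1.677
Σt over all 7·7 pixels = 33559/300 ≈ 111.8633333
V = pitch²·Σt = 1.73²·33559/300 = 334.796

t(2,4)=1.677 V=334.796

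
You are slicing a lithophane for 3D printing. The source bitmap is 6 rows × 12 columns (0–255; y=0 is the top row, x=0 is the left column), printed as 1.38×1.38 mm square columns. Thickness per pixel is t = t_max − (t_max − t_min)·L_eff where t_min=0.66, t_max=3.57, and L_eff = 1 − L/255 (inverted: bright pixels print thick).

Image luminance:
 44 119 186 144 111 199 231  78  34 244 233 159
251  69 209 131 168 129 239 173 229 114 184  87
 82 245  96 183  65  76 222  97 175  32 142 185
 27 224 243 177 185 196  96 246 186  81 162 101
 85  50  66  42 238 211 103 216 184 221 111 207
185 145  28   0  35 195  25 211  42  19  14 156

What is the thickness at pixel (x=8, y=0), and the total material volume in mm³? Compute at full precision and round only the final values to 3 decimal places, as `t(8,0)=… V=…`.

t(8,0)=1.048 V=309.518

span = t_max - t_min = 3.57 - 0.66 = 2.910
L(8,0) = 34, L_eff = 1 - 34/255 = 0.866667 (inverted)
t(8,0) = 3.57 - 2.910·0.866667 = 1.048
Σt over all 6·12 pixels = 690743/4250 ≈ 162.5277647
V = pitch²·Σt = 1.38²·690743/4250 = 309.518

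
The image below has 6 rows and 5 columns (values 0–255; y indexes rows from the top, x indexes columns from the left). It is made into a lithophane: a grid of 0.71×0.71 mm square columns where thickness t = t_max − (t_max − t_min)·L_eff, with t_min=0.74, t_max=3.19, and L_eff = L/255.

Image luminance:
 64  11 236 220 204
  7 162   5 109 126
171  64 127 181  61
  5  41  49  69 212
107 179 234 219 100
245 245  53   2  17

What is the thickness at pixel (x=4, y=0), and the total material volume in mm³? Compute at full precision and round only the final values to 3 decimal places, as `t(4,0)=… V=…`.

span = t_max - t_min = 3.19 - 0.74 = 2.450
L(4,0) = 204, L_eff = 204/255 = 0.800000
t(4,0) = 3.19 - 2.450·0.800000 = 1.230
Σt over all 6·5 pixels = 21023/340 ≈ 61.8323529
V = pitch²·Σt = 0.71²·21023/340 = 31.170

t(4,0)=1.230 V=31.170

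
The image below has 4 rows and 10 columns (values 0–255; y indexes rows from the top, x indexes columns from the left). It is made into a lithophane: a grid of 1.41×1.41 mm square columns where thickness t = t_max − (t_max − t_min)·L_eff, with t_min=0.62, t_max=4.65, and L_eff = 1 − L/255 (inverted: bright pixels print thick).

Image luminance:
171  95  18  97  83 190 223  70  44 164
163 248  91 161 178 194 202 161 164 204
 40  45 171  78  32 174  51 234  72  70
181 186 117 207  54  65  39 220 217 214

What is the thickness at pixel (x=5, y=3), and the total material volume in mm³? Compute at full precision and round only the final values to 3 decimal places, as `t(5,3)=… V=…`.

t(5,3)=1.647 V=218.595

span = t_max - t_min = 4.65 - 0.62 = 4.030
L(5,3) = 65, L_eff = 1 - 65/255 = 0.745098 (inverted)
t(5,3) = 4.65 - 4.030·0.745098 = 1.647
Σt over all 4·10 pixels = 233647/2125 ≈ 109.9515294
V = pitch²·Σt = 1.41²·233647/2125 = 218.595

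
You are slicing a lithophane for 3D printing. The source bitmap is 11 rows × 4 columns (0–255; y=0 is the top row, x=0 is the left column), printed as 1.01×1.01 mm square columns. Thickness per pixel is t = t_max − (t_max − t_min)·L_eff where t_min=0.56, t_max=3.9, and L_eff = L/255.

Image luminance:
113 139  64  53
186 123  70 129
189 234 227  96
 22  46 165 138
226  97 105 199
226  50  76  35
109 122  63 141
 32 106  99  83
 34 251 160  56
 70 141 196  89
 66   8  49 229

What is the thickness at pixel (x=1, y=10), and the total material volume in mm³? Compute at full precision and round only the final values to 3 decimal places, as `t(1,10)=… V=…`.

t(1,10)=3.795 V=106.746

span = t_max - t_min = 3.9 - 0.56 = 3.340
L(1,10) = 8, L_eff = 8/255 = 0.031373
t(1,10) = 3.9 - 3.340·0.031373 = 3.795
Σt over all 11·4 pixels = 222366/2125 ≈ 104.6428235
V = pitch²·Σt = 1.01²·222366/2125 = 106.746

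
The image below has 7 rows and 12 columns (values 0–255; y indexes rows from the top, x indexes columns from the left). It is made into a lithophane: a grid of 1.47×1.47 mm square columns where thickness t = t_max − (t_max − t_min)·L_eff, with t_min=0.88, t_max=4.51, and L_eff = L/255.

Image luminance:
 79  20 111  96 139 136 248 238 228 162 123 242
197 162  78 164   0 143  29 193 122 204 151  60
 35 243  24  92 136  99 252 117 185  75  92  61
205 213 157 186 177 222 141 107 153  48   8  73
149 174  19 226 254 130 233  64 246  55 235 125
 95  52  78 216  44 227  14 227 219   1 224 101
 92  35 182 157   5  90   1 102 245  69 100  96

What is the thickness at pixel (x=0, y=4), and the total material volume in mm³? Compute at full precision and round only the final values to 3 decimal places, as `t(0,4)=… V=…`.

span = t_max - t_min = 4.51 - 0.88 = 3.630
L(0,4) = 149, L_eff = 149/255 = 0.584314
t(0,4) = 4.51 - 3.630·0.584314 = 2.389
Σt over all 7·12 pixels = 472043/2125 ≈ 222.1378824
V = pitch²·Σt = 1.47²·472043/2125 = 480.018

t(0,4)=2.389 V=480.018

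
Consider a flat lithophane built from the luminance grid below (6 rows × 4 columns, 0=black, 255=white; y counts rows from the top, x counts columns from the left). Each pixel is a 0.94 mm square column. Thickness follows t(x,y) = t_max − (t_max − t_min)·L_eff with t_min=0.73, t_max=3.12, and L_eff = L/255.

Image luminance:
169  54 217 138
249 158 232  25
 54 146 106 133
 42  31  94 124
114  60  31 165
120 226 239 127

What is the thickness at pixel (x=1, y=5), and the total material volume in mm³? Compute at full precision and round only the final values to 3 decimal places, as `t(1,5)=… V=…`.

t(1,5)=1.002 V=40.872

span = t_max - t_min = 3.12 - 0.73 = 2.390
L(1,5) = 226, L_eff = 226/255 = 0.886275
t(1,5) = 3.12 - 2.390·0.886275 = 1.002
Σt over all 6·4 pixels = 196589/4250 ≈ 46.2562353
V = pitch²·Σt = 0.94²·196589/4250 = 40.872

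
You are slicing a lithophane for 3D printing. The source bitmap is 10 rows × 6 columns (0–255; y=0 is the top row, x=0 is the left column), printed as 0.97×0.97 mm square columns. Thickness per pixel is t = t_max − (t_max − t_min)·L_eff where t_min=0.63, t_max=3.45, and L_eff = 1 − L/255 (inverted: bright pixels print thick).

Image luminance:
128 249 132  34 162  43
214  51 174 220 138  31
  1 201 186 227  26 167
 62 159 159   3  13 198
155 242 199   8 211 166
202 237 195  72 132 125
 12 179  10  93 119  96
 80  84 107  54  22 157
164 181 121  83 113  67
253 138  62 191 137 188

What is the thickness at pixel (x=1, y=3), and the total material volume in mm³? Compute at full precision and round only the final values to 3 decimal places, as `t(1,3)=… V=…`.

span = t_max - t_min = 3.45 - 0.63 = 2.820
L(1,3) = 159, L_eff = 1 - 159/255 = 0.376471 (inverted)
t(1,3) = 3.45 - 2.820·0.376471 = 2.388
Σt over all 10·6 pixels = 122.212
V = pitch²·Σt = 0.97²·122.212 = 114.989

t(1,3)=2.388 V=114.989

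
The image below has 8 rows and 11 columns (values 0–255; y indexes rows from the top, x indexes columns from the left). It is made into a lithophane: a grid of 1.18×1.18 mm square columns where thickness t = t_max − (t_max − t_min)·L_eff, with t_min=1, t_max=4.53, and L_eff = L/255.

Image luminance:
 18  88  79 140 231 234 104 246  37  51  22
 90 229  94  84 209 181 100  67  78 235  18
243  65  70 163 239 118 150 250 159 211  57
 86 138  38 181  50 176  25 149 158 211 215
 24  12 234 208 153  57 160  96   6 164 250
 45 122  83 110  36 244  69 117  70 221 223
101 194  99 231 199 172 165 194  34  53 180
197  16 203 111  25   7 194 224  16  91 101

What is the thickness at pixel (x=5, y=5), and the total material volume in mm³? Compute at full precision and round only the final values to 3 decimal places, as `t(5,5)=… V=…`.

t(5,5)=1.152 V=337.295

span = t_max - t_min = 4.53 - 1 = 3.530
L(5,5) = 244, L_eff = 244/255 = 0.956863
t(5,5) = 4.53 - 3.530·0.956863 = 1.152
Σt over all 8·11 pixels = 1029521/4250 ≈ 242.2402353
V = pitch²·Σt = 1.18²·1029521/4250 = 337.295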